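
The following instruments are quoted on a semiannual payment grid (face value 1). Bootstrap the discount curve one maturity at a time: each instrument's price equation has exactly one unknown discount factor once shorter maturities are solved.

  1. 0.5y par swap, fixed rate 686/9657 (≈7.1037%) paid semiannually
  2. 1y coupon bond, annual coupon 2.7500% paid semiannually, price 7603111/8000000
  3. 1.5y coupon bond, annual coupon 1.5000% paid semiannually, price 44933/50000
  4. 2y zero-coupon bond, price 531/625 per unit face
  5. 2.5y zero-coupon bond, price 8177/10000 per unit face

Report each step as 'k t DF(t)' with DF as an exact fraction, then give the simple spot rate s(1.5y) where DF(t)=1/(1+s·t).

1 1/2 9657/10000
2 1 2311/2500
3 3/2 8779/10000
4 2 531/625
5 5/2 8177/10000
s(1.5y) = (1/(8779/10000) − 1)/(3/2) = 814/8779 ≈ 9.2721%

step 1 [0.5y] swap r/2=343/9657: DF=(1 − 343/9657·(0))/(1+343/9657) = 9657/10000 ≈ 0.965700
step 2 [1y] bond c/2=11/800: DF=(7603111/8000000 − 11/800·(0.965700))/(1+11/800) = 2311/2500 ≈ 0.924400
step 3 [1.5y] bond c/2=3/400: DF=(44933/50000 − 3/400·(0.965700+0.924400))/(1+3/400) = 8779/10000 ≈ 0.877900
step 4 [2y] zero: DF = P = 531/625 ≈ 0.849600
step 5 [2.5y] zero: DF = P = 8177/10000 ≈ 0.817700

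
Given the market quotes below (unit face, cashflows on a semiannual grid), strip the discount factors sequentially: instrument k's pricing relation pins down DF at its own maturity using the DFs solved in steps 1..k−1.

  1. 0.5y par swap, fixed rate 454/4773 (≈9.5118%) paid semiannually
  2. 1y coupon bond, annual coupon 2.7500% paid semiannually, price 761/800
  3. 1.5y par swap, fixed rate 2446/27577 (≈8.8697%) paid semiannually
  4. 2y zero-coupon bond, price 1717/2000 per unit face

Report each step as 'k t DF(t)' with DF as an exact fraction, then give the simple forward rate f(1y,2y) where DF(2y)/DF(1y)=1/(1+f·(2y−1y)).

1 1/2 4773/5000
2 1 4627/5000
3 3/2 8777/10000
4 2 1717/2000
f(1y,2y) = ((4627/5000)/(1717/2000) − 1)/(1) = 669/8585 ≈ 7.7927%

step 1 [0.5y] swap r/2=227/4773: DF=(1 − 227/4773·(0))/(1+227/4773) = 4773/5000 ≈ 0.954600
step 2 [1y] bond c/2=11/800: DF=(761/800 − 11/800·(0.954600))/(1+11/800) = 4627/5000 ≈ 0.925400
step 3 [1.5y] swap r/2=1223/27577: DF=(1 − 1223/27577·(0.954600+0.925400))/(1+1223/27577) = 8777/10000 ≈ 0.877700
step 4 [2y] zero: DF = P = 1717/2000 ≈ 0.858500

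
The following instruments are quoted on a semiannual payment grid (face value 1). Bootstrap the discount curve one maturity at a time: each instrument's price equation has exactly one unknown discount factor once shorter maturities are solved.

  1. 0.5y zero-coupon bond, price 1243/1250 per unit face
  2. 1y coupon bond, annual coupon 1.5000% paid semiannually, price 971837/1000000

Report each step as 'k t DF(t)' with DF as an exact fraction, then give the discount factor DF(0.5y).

step 1 [0.5y] zero: DF = P = 1243/1250 ≈ 0.994400
step 2 [1y] bond c/2=3/400: DF=(971837/1000000 − 3/400·(0.994400))/(1+3/400) = 2393/2500 ≈ 0.957200

1 1/2 1243/1250
2 1 2393/2500
DF(0.5y) = 1243/1250 ≈ 0.994400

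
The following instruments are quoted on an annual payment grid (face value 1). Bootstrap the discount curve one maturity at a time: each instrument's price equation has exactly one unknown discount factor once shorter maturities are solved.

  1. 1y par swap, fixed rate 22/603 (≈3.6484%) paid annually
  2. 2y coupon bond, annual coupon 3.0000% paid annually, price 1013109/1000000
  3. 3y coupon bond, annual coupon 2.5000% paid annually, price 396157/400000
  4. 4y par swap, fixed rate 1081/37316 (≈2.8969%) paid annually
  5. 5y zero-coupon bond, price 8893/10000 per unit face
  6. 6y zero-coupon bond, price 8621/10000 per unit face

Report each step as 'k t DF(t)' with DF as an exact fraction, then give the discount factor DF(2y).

step 1 [1y] swap r/1=22/603: DF=(1 − 22/603·(0))/(1+22/603) = 603/625 ≈ 0.964800
step 2 [2y] bond c/1=3/100: DF=(1013109/1000000 − 3/100·(0.964800))/(1+3/100) = 1911/2000 ≈ 0.955500
step 3 [3y] bond c/1=1/40: DF=(396157/400000 − 1/40·(0.964800+0.955500))/(1+1/40) = 4597/5000 ≈ 0.919400
step 4 [4y] swap r/1=1081/37316: DF=(1 − 1081/37316·(0.964800+0.955500+0.919400))/(1+1081/37316) = 8919/10000 ≈ 0.891900
step 5 [5y] zero: DF = P = 8893/10000 ≈ 0.889300
step 6 [6y] zero: DF = P = 8621/10000 ≈ 0.862100

1 1 603/625
2 2 1911/2000
3 3 4597/5000
4 4 8919/10000
5 5 8893/10000
6 6 8621/10000
DF(2y) = 1911/2000 ≈ 0.955500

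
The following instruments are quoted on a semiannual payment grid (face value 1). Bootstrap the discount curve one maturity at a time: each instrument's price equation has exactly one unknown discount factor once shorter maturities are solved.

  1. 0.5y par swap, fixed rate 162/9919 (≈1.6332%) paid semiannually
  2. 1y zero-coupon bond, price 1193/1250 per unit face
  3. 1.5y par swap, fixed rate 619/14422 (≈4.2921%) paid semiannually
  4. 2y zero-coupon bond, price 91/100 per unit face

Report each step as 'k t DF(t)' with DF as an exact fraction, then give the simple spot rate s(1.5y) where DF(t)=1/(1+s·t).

step 1 [0.5y] swap r/2=81/9919: DF=(1 − 81/9919·(0))/(1+81/9919) = 9919/10000 ≈ 0.991900
step 2 [1y] zero: DF = P = 1193/1250 ≈ 0.954400
step 3 [1.5y] swap r/2=619/28844: DF=(1 − 619/28844·(0.991900+0.954400))/(1+619/28844) = 9381/10000 ≈ 0.938100
step 4 [2y] zero: DF = P = 91/100 ≈ 0.910000

1 1/2 9919/10000
2 1 1193/1250
3 3/2 9381/10000
4 2 91/100
s(1.5y) = (1/(9381/10000) − 1)/(3/2) = 1238/28143 ≈ 4.3990%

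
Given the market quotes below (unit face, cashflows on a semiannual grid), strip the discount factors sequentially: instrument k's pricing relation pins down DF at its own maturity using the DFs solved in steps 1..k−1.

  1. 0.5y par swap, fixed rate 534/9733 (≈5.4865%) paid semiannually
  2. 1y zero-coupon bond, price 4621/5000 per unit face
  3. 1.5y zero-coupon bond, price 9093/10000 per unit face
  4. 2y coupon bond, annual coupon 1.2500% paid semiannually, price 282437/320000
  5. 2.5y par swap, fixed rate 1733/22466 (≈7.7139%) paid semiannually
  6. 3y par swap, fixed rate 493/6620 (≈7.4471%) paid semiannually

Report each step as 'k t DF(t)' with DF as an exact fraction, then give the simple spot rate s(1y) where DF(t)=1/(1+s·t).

1 1/2 9733/10000
2 1 4621/5000
3 3/2 9093/10000
4 2 8597/10000
5 5/2 8267/10000
6 3 2007/2500
s(1y) = (1/(4621/5000) − 1)/(1) = 379/4621 ≈ 8.2017%

step 1 [0.5y] swap r/2=267/9733: DF=(1 − 267/9733·(0))/(1+267/9733) = 9733/10000 ≈ 0.973300
step 2 [1y] zero: DF = P = 4621/5000 ≈ 0.924200
step 3 [1.5y] zero: DF = P = 9093/10000 ≈ 0.909300
step 4 [2y] bond c/2=1/160: DF=(282437/320000 − 1/160·(0.973300+0.924200+0.909300))/(1+1/160) = 8597/10000 ≈ 0.859700
step 5 [2.5y] swap r/2=1733/44932: DF=(1 − 1733/44932·(0.973300+0.924200+0.909300+0.859700))/(1+1733/44932) = 8267/10000 ≈ 0.826700
step 6 [3y] swap r/2=493/13240: DF=(1 − 493/13240·(0.973300+0.924200+0.909300+0.859700+0.826700))/(1+493/13240) = 2007/2500 ≈ 0.802800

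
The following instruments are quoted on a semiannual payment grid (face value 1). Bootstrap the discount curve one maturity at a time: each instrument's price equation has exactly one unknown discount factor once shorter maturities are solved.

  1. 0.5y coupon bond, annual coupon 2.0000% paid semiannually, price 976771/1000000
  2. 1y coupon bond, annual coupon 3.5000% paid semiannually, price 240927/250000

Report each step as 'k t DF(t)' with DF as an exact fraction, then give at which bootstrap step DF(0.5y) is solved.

1 1/2 9671/10000
2 1 1861/2000
DF(0.5y) is solved at step 1

step 1 [0.5y] bond c/2=1/100: DF=(976771/1000000 − 1/100·(0))/(1+1/100) = 9671/10000 ≈ 0.967100
step 2 [1y] bond c/2=7/400: DF=(240927/250000 − 7/400·(0.967100))/(1+7/400) = 1861/2000 ≈ 0.930500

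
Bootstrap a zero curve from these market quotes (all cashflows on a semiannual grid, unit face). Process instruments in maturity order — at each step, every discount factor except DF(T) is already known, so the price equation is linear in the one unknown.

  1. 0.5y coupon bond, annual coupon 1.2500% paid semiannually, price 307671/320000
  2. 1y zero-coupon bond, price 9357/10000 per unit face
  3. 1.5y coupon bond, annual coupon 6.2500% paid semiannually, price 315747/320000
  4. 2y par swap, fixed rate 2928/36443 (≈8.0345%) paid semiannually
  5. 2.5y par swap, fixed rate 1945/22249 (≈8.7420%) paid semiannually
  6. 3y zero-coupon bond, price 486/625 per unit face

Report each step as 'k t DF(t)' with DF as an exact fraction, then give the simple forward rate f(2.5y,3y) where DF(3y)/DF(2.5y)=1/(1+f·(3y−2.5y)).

step 1 [0.5y] bond c/2=1/160: DF=(307671/320000 − 1/160·(0))/(1+1/160) = 1911/2000 ≈ 0.955500
step 2 [1y] zero: DF = P = 9357/10000 ≈ 0.935700
step 3 [1.5y] bond c/2=1/32: DF=(315747/320000 − 1/32·(0.955500+0.935700))/(1+1/32) = 1799/2000 ≈ 0.899500
step 4 [2y] swap r/2=1464/36443: DF=(1 − 1464/36443·(0.955500+0.935700+0.899500))/(1+1464/36443) = 1067/1250 ≈ 0.853600
step 5 [2.5y] swap r/2=1945/44498: DF=(1 − 1945/44498·(0.955500+0.935700+0.899500+0.853600))/(1+1945/44498) = 1611/2000 ≈ 0.805500
step 6 [3y] zero: DF = P = 486/625 ≈ 0.777600

1 1/2 1911/2000
2 1 9357/10000
3 3/2 1799/2000
4 2 1067/1250
5 5/2 1611/2000
6 3 486/625
f(2.5y,3y) = ((1611/2000)/(486/625) − 1)/(1/2) = 31/432 ≈ 7.1759%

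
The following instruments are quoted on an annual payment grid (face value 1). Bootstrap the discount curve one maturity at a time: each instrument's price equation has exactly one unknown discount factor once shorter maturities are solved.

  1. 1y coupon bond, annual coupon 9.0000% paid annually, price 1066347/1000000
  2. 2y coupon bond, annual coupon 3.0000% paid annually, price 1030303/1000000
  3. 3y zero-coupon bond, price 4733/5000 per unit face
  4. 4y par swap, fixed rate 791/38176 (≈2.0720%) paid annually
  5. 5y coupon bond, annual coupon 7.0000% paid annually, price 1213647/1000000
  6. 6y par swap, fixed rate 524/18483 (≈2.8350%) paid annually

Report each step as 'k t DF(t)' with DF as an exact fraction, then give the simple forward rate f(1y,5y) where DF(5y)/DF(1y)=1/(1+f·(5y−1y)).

step 1 [1y] bond c/1=9/100: DF=(1066347/1000000 − 9/100·(0))/(1+9/100) = 9783/10000 ≈ 0.978300
step 2 [2y] bond c/1=3/100: DF=(1030303/1000000 − 3/100·(0.978300))/(1+3/100) = 4859/5000 ≈ 0.971800
step 3 [3y] zero: DF = P = 4733/5000 ≈ 0.946600
step 4 [4y] swap r/1=791/38176: DF=(1 − 791/38176·(0.978300+0.971800+0.946600))/(1+791/38176) = 9209/10000 ≈ 0.920900
step 5 [5y] bond c/1=7/100: DF=(1213647/1000000 − 7/100·(0.978300+0.971800+0.946600+0.920900))/(1+7/100) = 1769/2000 ≈ 0.884500
step 6 [6y] swap r/1=524/18483: DF=(1 − 524/18483·(0.978300+0.971800+0.946600+0.920900+0.884500))/(1+524/18483) = 2107/2500 ≈ 0.842800

1 1 9783/10000
2 2 4859/5000
3 3 4733/5000
4 4 9209/10000
5 5 1769/2000
6 6 2107/2500
f(1y,5y) = ((9783/10000)/(1769/2000) − 1)/(4) = 469/17690 ≈ 2.6512%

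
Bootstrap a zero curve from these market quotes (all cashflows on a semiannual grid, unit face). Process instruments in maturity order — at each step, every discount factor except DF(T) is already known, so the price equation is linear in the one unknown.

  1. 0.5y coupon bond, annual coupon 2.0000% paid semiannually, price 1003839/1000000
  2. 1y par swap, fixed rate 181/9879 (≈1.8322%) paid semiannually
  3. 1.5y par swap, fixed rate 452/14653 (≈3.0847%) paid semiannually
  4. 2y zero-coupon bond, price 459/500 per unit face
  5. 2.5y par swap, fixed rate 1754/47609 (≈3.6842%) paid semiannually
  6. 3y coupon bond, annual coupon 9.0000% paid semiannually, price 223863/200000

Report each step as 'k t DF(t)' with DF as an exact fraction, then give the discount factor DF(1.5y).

step 1 [0.5y] bond c/2=1/100: DF=(1003839/1000000 − 1/100·(0))/(1+1/100) = 9939/10000 ≈ 0.993900
step 2 [1y] swap r/2=181/19758: DF=(1 − 181/19758·(0.993900))/(1+181/19758) = 9819/10000 ≈ 0.981900
step 3 [1.5y] swap r/2=226/14653: DF=(1 − 226/14653·(0.993900+0.981900))/(1+226/14653) = 2387/2500 ≈ 0.954800
step 4 [2y] zero: DF = P = 459/500 ≈ 0.918000
step 5 [2.5y] swap r/2=877/47609: DF=(1 − 877/47609·(0.993900+0.981900+0.954800+0.918000))/(1+877/47609) = 9123/10000 ≈ 0.912300
step 6 [3y] bond c/2=9/200: DF=(223863/200000 − 9/200·(0.993900+0.981900+0.954800+0.918000+0.912300))/(1+9/200) = 8661/10000 ≈ 0.866100

1 1/2 9939/10000
2 1 9819/10000
3 3/2 2387/2500
4 2 459/500
5 5/2 9123/10000
6 3 8661/10000
DF(1.5y) = 2387/2500 ≈ 0.954800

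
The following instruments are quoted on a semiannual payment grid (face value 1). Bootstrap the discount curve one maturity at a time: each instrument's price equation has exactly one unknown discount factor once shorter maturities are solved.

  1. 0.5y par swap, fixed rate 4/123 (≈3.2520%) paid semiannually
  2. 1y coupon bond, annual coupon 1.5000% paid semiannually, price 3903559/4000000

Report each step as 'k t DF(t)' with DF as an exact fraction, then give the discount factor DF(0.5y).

1 1/2 123/125
2 1 9613/10000
DF(0.5y) = 123/125 ≈ 0.984000

step 1 [0.5y] swap r/2=2/123: DF=(1 − 2/123·(0))/(1+2/123) = 123/125 ≈ 0.984000
step 2 [1y] bond c/2=3/400: DF=(3903559/4000000 − 3/400·(0.984000))/(1+3/400) = 9613/10000 ≈ 0.961300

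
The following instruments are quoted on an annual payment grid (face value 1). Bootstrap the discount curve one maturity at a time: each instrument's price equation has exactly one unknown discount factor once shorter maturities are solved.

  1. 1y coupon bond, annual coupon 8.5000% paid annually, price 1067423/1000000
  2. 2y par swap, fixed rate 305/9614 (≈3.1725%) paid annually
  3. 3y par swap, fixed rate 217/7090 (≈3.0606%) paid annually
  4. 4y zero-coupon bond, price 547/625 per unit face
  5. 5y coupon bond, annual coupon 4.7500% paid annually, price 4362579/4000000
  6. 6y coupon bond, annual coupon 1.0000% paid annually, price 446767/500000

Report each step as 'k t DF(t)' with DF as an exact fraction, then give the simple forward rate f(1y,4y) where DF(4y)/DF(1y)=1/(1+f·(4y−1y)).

1 1 4919/5000
2 2 939/1000
3 3 2283/2500
4 4 547/625
5 5 8729/10000
6 6 8393/10000
f(1y,4y) = ((4919/5000)/(547/625) − 1)/(3) = 181/4376 ≈ 4.1362%

step 1 [1y] bond c/1=17/200: DF=(1067423/1000000 − 17/200·(0))/(1+17/200) = 4919/5000 ≈ 0.983800
step 2 [2y] swap r/1=305/9614: DF=(1 − 305/9614·(0.983800))/(1+305/9614) = 939/1000 ≈ 0.939000
step 3 [3y] swap r/1=217/7090: DF=(1 − 217/7090·(0.983800+0.939000))/(1+217/7090) = 2283/2500 ≈ 0.913200
step 4 [4y] zero: DF = P = 547/625 ≈ 0.875200
step 5 [5y] bond c/1=19/400: DF=(4362579/4000000 − 19/400·(0.983800+0.939000+0.913200+0.875200))/(1+19/400) = 8729/10000 ≈ 0.872900
step 6 [6y] bond c/1=1/100: DF=(446767/500000 − 1/100·(0.983800+0.939000+0.913200+0.875200+0.872900))/(1+1/100) = 8393/10000 ≈ 0.839300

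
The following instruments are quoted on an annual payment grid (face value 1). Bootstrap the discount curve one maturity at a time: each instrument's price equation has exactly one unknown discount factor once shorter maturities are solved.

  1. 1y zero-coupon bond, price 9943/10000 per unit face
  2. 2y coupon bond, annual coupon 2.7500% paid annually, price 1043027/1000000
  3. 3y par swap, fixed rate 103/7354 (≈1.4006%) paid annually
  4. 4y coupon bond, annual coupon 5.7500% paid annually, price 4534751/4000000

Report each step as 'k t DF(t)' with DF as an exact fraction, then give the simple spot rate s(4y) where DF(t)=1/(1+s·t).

1 1 9943/10000
2 2 1977/2000
3 3 2397/2500
4 4 9121/10000
s(4y) = (1/(9121/10000) − 1)/(4) = 879/36484 ≈ 2.4093%

step 1 [1y] zero: DF = P = 9943/10000 ≈ 0.994300
step 2 [2y] bond c/1=11/400: DF=(1043027/1000000 − 11/400·(0.994300))/(1+11/400) = 1977/2000 ≈ 0.988500
step 3 [3y] swap r/1=103/7354: DF=(1 − 103/7354·(0.994300+0.988500))/(1+103/7354) = 2397/2500 ≈ 0.958800
step 4 [4y] bond c/1=23/400: DF=(4534751/4000000 − 23/400·(0.994300+0.988500+0.958800))/(1+23/400) = 9121/10000 ≈ 0.912100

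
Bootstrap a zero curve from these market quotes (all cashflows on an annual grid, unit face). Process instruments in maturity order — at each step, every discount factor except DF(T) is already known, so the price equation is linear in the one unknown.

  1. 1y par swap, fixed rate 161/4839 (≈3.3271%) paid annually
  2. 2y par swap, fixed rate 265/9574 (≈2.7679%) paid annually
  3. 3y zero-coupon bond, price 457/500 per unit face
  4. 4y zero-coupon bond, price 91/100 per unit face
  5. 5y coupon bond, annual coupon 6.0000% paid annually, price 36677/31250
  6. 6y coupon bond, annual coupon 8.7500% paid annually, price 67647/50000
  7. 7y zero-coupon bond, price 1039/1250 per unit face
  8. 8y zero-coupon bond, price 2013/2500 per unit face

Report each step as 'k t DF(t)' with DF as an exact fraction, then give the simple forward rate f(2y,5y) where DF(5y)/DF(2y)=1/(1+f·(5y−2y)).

1 1 4839/5000
2 2 947/1000
3 3 457/500
4 4 91/100
5 5 2239/2500
6 6 1089/1250
7 7 1039/1250
8 8 2013/2500
f(2y,5y) = ((947/1000)/(2239/2500) − 1)/(3) = 257/13434 ≈ 1.9131%

step 1 [1y] swap r/1=161/4839: DF=(1 − 161/4839·(0))/(1+161/4839) = 4839/5000 ≈ 0.967800
step 2 [2y] swap r/1=265/9574: DF=(1 − 265/9574·(0.967800))/(1+265/9574) = 947/1000 ≈ 0.947000
step 3 [3y] zero: DF = P = 457/500 ≈ 0.914000
step 4 [4y] zero: DF = P = 91/100 ≈ 0.910000
step 5 [5y] bond c/1=3/50: DF=(36677/31250 − 3/50·(0.967800+0.947000+0.914000+0.910000))/(1+3/50) = 2239/2500 ≈ 0.895600
step 6 [6y] bond c/1=7/80: DF=(67647/50000 − 7/80·(0.967800+0.947000+0.914000+0.910000+0.895600))/(1+7/80) = 1089/1250 ≈ 0.871200
step 7 [7y] zero: DF = P = 1039/1250 ≈ 0.831200
step 8 [8y] zero: DF = P = 2013/2500 ≈ 0.805200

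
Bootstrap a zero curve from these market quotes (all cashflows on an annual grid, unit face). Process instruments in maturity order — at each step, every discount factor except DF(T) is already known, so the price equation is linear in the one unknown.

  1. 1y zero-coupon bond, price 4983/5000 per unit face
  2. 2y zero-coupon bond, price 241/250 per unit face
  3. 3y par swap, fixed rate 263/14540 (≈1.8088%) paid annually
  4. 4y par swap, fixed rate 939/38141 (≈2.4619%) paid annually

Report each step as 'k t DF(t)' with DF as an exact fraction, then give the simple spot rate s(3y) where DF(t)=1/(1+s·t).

1 1 4983/5000
2 2 241/250
3 3 4737/5000
4 4 9061/10000
s(3y) = (1/(4737/5000) − 1)/(3) = 263/14211 ≈ 1.8507%

step 1 [1y] zero: DF = P = 4983/5000 ≈ 0.996600
step 2 [2y] zero: DF = P = 241/250 ≈ 0.964000
step 3 [3y] swap r/1=263/14540: DF=(1 − 263/14540·(0.996600+0.964000))/(1+263/14540) = 4737/5000 ≈ 0.947400
step 4 [4y] swap r/1=939/38141: DF=(1 − 939/38141·(0.996600+0.964000+0.947400))/(1+939/38141) = 9061/10000 ≈ 0.906100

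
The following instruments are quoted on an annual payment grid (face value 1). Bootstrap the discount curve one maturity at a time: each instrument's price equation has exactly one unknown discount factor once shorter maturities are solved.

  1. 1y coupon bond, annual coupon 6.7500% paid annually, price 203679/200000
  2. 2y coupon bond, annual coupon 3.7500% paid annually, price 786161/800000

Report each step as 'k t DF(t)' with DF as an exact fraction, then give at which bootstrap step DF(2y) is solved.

1 1 477/500
2 2 9127/10000
DF(2y) is solved at step 2

step 1 [1y] bond c/1=27/400: DF=(203679/200000 − 27/400·(0))/(1+27/400) = 477/500 ≈ 0.954000
step 2 [2y] bond c/1=3/80: DF=(786161/800000 − 3/80·(0.954000))/(1+3/80) = 9127/10000 ≈ 0.912700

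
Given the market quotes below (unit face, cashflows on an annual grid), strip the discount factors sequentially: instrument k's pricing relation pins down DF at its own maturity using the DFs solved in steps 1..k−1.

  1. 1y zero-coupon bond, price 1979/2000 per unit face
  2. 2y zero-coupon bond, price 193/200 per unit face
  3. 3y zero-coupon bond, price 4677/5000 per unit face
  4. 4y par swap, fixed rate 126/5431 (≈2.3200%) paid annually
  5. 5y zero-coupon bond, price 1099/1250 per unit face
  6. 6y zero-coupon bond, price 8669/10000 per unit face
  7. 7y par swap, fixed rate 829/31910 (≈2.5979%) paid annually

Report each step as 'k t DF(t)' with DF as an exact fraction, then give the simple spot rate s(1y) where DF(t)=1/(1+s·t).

step 1 [1y] zero: DF = P = 1979/2000 ≈ 0.989500
step 2 [2y] zero: DF = P = 193/200 ≈ 0.965000
step 3 [3y] zero: DF = P = 4677/5000 ≈ 0.935400
step 4 [4y] swap r/1=126/5431: DF=(1 − 126/5431·(0.989500+0.965000+0.935400))/(1+126/5431) = 4559/5000 ≈ 0.911800
step 5 [5y] zero: DF = P = 1099/1250 ≈ 0.879200
step 6 [6y] zero: DF = P = 8669/10000 ≈ 0.866900
step 7 [7y] swap r/1=829/31910: DF=(1 − 829/31910·(0.989500+0.965000+0.935400+0.911800+0.879200+0.866900))/(1+829/31910) = 4171/5000 ≈ 0.834200

1 1 1979/2000
2 2 193/200
3 3 4677/5000
4 4 4559/5000
5 5 1099/1250
6 6 8669/10000
7 7 4171/5000
s(1y) = (1/(1979/2000) − 1)/(1) = 21/1979 ≈ 1.0611%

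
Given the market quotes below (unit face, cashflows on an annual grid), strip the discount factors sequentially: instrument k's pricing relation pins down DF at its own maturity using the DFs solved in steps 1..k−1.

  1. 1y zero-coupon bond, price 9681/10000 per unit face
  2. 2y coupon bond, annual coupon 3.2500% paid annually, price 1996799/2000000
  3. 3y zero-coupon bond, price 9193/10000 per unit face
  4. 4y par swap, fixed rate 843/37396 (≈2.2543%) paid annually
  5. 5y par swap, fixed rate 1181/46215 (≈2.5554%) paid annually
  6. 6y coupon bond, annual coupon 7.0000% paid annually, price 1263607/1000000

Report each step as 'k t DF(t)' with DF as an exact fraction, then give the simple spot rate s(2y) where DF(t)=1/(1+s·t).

step 1 [1y] zero: DF = P = 9681/10000 ≈ 0.968100
step 2 [2y] bond c/1=13/400: DF=(1996799/2000000 − 13/400·(0.968100))/(1+13/400) = 1873/2000 ≈ 0.936500
step 3 [3y] zero: DF = P = 9193/10000 ≈ 0.919300
step 4 [4y] swap r/1=843/37396: DF=(1 − 843/37396·(0.968100+0.936500+0.919300))/(1+843/37396) = 9157/10000 ≈ 0.915700
step 5 [5y] swap r/1=1181/46215: DF=(1 − 1181/46215·(0.968100+0.936500+0.919300+0.915700))/(1+1181/46215) = 8819/10000 ≈ 0.881900
step 6 [6y] bond c/1=7/100: DF=(1263607/1000000 − 7/100·(0.968100+0.936500+0.919300+0.915700+0.881900))/(1+7/100) = 4393/5000 ≈ 0.878600

1 1 9681/10000
2 2 1873/2000
3 3 9193/10000
4 4 9157/10000
5 5 8819/10000
6 6 4393/5000
s(2y) = (1/(1873/2000) − 1)/(2) = 127/3746 ≈ 3.3903%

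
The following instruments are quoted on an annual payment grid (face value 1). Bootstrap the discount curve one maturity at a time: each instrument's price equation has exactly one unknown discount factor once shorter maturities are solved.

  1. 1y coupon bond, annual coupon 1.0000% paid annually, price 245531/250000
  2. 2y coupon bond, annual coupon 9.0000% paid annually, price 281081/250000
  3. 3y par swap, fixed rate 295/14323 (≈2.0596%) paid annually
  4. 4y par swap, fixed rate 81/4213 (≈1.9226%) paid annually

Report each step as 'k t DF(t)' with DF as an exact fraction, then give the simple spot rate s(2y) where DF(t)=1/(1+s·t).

1 1 2431/2500
2 2 1189/1250
3 3 941/1000
4 4 9271/10000
s(2y) = (1/(1189/1250) − 1)/(2) = 61/2378 ≈ 2.5652%

step 1 [1y] bond c/1=1/100: DF=(245531/250000 − 1/100·(0))/(1+1/100) = 2431/2500 ≈ 0.972400
step 2 [2y] bond c/1=9/100: DF=(281081/250000 − 9/100·(0.972400))/(1+9/100) = 1189/1250 ≈ 0.951200
step 3 [3y] swap r/1=295/14323: DF=(1 − 295/14323·(0.972400+0.951200))/(1+295/14323) = 941/1000 ≈ 0.941000
step 4 [4y] swap r/1=81/4213: DF=(1 − 81/4213·(0.972400+0.951200+0.941000))/(1+81/4213) = 9271/10000 ≈ 0.927100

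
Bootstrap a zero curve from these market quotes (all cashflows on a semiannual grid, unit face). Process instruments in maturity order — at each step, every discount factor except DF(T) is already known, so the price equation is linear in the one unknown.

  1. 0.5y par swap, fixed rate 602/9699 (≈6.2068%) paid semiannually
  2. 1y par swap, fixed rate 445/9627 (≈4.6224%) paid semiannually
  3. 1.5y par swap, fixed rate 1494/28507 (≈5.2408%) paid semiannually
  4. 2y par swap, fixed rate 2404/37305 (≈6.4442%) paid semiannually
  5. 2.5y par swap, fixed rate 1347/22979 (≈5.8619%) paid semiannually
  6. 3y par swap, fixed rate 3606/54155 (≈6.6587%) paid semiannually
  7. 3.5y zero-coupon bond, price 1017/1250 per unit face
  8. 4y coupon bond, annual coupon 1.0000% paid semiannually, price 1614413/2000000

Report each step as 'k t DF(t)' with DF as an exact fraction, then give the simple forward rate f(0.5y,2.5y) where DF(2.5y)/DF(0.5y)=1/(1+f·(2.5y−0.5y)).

step 1 [0.5y] swap r/2=301/9699: DF=(1 − 301/9699·(0))/(1+301/9699) = 9699/10000 ≈ 0.969900
step 2 [1y] swap r/2=445/19254: DF=(1 − 445/19254·(0.969900))/(1+445/19254) = 1911/2000 ≈ 0.955500
step 3 [1.5y] swap r/2=747/28507: DF=(1 − 747/28507·(0.969900+0.955500))/(1+747/28507) = 9253/10000 ≈ 0.925300
step 4 [2y] swap r/2=1202/37305: DF=(1 − 1202/37305·(0.969900+0.955500+0.925300))/(1+1202/37305) = 4399/5000 ≈ 0.879800
step 5 [2.5y] swap r/2=1347/45958: DF=(1 − 1347/45958·(0.969900+0.955500+0.925300+0.879800))/(1+1347/45958) = 8653/10000 ≈ 0.865300
step 6 [3y] swap r/2=1803/54155: DF=(1 − 1803/54155·(0.969900+0.955500+0.925300+0.879800+0.865300))/(1+1803/54155) = 8197/10000 ≈ 0.819700
step 7 [3.5y] zero: DF = P = 1017/1250 ≈ 0.813600
step 8 [4y] bond c/2=1/200: DF=(1614413/2000000 − 1/200·(0.969900+0.955500+0.925300+0.879800+0.865300+0.819700+0.813600))/(1+1/200) = 3861/5000 ≈ 0.772200

1 1/2 9699/10000
2 1 1911/2000
3 3/2 9253/10000
4 2 4399/5000
5 5/2 8653/10000
6 3 8197/10000
7 7/2 1017/1250
8 4 3861/5000
f(0.5y,2.5y) = ((9699/10000)/(8653/10000) − 1)/(2) = 523/8653 ≈ 6.0441%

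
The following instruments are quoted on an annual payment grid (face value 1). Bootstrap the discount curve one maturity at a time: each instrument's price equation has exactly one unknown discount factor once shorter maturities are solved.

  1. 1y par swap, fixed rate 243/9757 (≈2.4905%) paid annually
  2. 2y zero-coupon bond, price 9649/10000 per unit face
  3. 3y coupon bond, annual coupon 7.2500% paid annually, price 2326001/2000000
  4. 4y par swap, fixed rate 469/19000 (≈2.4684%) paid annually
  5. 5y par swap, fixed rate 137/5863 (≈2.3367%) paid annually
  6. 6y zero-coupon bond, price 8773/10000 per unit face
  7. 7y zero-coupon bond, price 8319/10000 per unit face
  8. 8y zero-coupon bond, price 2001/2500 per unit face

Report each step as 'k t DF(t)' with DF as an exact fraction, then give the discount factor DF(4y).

step 1 [1y] swap r/1=243/9757: DF=(1 − 243/9757·(0))/(1+243/9757) = 9757/10000 ≈ 0.975700
step 2 [2y] zero: DF = P = 9649/10000 ≈ 0.964900
step 3 [3y] bond c/1=29/400: DF=(2326001/2000000 − 29/400·(0.975700+0.964900))/(1+29/400) = 2383/2500 ≈ 0.953200
step 4 [4y] swap r/1=469/19000: DF=(1 − 469/19000·(0.975700+0.964900+0.953200))/(1+469/19000) = 4531/5000 ≈ 0.906200
step 5 [5y] swap r/1=137/5863: DF=(1 − 137/5863·(0.975700+0.964900+0.953200+0.906200))/(1+137/5863) = 1113/1250 ≈ 0.890400
step 6 [6y] zero: DF = P = 8773/10000 ≈ 0.877300
step 7 [7y] zero: DF = P = 8319/10000 ≈ 0.831900
step 8 [8y] zero: DF = P = 2001/2500 ≈ 0.800400

1 1 9757/10000
2 2 9649/10000
3 3 2383/2500
4 4 4531/5000
5 5 1113/1250
6 6 8773/10000
7 7 8319/10000
8 8 2001/2500
DF(4y) = 4531/5000 ≈ 0.906200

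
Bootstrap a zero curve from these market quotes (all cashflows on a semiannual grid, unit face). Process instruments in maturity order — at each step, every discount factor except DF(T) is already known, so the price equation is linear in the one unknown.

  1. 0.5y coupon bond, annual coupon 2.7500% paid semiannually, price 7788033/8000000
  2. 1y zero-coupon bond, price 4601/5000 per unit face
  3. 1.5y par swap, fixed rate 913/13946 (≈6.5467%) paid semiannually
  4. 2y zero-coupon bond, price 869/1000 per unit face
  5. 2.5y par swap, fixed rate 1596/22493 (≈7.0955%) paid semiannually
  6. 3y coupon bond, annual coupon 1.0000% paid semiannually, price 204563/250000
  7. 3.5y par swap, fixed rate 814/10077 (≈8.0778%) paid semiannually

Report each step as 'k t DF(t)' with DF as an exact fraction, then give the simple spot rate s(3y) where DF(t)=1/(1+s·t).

1 1/2 9603/10000
2 1 4601/5000
3 3/2 9087/10000
4 2 869/1000
5 5/2 2101/2500
6 3 3959/5000
7 7/2 3779/5000
s(3y) = (1/(3959/5000) − 1)/(3) = 347/3959 ≈ 8.7648%

step 1 [0.5y] bond c/2=11/800: DF=(7788033/8000000 − 11/800·(0))/(1+11/800) = 9603/10000 ≈ 0.960300
step 2 [1y] zero: DF = P = 4601/5000 ≈ 0.920200
step 3 [1.5y] swap r/2=913/27892: DF=(1 − 913/27892·(0.960300+0.920200))/(1+913/27892) = 9087/10000 ≈ 0.908700
step 4 [2y] zero: DF = P = 869/1000 ≈ 0.869000
step 5 [2.5y] swap r/2=798/22493: DF=(1 − 798/22493·(0.960300+0.920200+0.908700+0.869000))/(1+798/22493) = 2101/2500 ≈ 0.840400
step 6 [3y] bond c/2=1/200: DF=(204563/250000 − 1/200·(0.960300+0.920200+0.908700+0.869000+0.840400))/(1+1/200) = 3959/5000 ≈ 0.791800
step 7 [3.5y] swap r/2=407/10077: DF=(1 − 407/10077·(0.960300+0.920200+0.908700+0.869000+0.840400+0.791800))/(1+407/10077) = 3779/5000 ≈ 0.755800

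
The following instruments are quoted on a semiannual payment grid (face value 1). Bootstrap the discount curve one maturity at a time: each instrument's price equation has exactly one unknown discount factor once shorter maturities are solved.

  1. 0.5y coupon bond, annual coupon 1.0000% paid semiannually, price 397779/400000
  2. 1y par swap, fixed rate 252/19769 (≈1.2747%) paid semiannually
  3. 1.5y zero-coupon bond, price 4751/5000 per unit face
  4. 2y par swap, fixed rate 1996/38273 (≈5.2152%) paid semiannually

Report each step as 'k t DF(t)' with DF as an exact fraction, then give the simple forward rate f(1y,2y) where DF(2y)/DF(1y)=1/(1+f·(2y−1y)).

step 1 [0.5y] bond c/2=1/200: DF=(397779/400000 − 1/200·(0))/(1+1/200) = 1979/2000 ≈ 0.989500
step 2 [1y] swap r/2=126/19769: DF=(1 − 126/19769·(0.989500))/(1+126/19769) = 4937/5000 ≈ 0.987400
step 3 [1.5y] zero: DF = P = 4751/5000 ≈ 0.950200
step 4 [2y] swap r/2=998/38273: DF=(1 − 998/38273·(0.989500+0.987400+0.950200))/(1+998/38273) = 4501/5000 ≈ 0.900200

1 1/2 1979/2000
2 1 4937/5000
3 3/2 4751/5000
4 2 4501/5000
f(1y,2y) = ((4937/5000)/(4501/5000) − 1)/(1) = 436/4501 ≈ 9.6867%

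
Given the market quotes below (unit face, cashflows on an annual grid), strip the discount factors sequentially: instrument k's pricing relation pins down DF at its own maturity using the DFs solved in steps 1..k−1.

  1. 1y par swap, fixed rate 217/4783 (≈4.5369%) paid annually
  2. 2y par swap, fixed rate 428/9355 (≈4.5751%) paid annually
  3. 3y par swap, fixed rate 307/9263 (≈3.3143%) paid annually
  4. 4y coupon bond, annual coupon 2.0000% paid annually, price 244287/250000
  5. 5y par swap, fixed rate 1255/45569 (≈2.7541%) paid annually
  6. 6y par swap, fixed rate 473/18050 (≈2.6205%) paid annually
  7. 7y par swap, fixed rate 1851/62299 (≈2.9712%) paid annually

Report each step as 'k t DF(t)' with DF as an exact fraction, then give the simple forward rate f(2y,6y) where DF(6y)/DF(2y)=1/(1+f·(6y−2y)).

step 1 [1y] swap r/1=217/4783: DF=(1 − 217/4783·(0))/(1+217/4783) = 4783/5000 ≈ 0.956600
step 2 [2y] swap r/1=428/9355: DF=(1 − 428/9355·(0.956600))/(1+428/9355) = 1143/1250 ≈ 0.914400
step 3 [3y] swap r/1=307/9263: DF=(1 − 307/9263·(0.956600+0.914400))/(1+307/9263) = 9079/10000 ≈ 0.907900
step 4 [4y] bond c/1=1/50: DF=(244287/250000 − 1/50·(0.956600+0.914400+0.907900))/(1+1/50) = 1807/2000 ≈ 0.903500
step 5 [5y] swap r/1=1255/45569: DF=(1 − 1255/45569·(0.956600+0.914400+0.907900+0.903500))/(1+1255/45569) = 1749/2000 ≈ 0.874500
step 6 [6y] swap r/1=473/18050: DF=(1 − 473/18050·(0.956600+0.914400+0.907900+0.903500+0.874500))/(1+473/18050) = 8581/10000 ≈ 0.858100
step 7 [7y] swap r/1=1851/62299: DF=(1 − 1851/62299·(0.956600+0.914400+0.907900+0.903500+0.874500+0.858100))/(1+1851/62299) = 8149/10000 ≈ 0.814900

1 1 4783/5000
2 2 1143/1250
3 3 9079/10000
4 4 1807/2000
5 5 1749/2000
6 6 8581/10000
7 7 8149/10000
f(2y,6y) = ((1143/1250)/(8581/10000) − 1)/(4) = 563/34324 ≈ 1.6403%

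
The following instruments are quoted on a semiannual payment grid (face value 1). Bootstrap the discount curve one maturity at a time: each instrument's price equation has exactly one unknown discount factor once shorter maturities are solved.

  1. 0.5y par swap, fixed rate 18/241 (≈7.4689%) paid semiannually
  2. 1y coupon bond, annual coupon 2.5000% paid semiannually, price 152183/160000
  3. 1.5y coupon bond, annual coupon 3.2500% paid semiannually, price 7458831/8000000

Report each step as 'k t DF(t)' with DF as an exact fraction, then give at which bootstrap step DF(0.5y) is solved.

step 1 [0.5y] swap r/2=9/241: DF=(1 − 9/241·(0))/(1+9/241) = 241/250 ≈ 0.964000
step 2 [1y] bond c/2=1/80: DF=(152183/160000 − 1/80·(0.964000))/(1+1/80) = 371/400 ≈ 0.927500
step 3 [1.5y] bond c/2=13/800: DF=(7458831/8000000 − 13/800·(0.964000+0.927500))/(1+13/800) = 1109/1250 ≈ 0.887200

1 1/2 241/250
2 1 371/400
3 3/2 1109/1250
DF(0.5y) is solved at step 1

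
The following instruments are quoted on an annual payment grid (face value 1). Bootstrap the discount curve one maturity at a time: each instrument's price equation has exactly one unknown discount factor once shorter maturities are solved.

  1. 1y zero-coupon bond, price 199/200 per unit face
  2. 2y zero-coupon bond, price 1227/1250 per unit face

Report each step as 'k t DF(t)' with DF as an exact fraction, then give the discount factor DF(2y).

step 1 [1y] zero: DF = P = 199/200 ≈ 0.995000
step 2 [2y] zero: DF = P = 1227/1250 ≈ 0.981600

1 1 199/200
2 2 1227/1250
DF(2y) = 1227/1250 ≈ 0.981600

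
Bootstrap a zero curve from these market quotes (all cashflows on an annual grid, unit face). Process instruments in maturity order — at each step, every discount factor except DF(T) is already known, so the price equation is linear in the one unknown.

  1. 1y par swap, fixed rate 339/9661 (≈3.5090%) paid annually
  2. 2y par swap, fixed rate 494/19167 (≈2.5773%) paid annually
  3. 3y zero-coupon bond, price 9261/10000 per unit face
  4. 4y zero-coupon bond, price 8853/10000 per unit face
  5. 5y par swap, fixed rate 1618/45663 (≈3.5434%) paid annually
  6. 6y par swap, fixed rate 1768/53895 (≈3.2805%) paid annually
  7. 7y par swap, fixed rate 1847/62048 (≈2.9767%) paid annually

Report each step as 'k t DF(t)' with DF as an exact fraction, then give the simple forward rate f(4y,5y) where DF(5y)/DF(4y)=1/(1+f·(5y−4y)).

1 1 9661/10000
2 2 4753/5000
3 3 9261/10000
4 4 8853/10000
5 5 4191/5000
6 6 1029/1250
7 7 8153/10000
f(4y,5y) = ((8853/10000)/(4191/5000) − 1)/(1) = 157/2794 ≈ 5.6192%

step 1 [1y] swap r/1=339/9661: DF=(1 − 339/9661·(0))/(1+339/9661) = 9661/10000 ≈ 0.966100
step 2 [2y] swap r/1=494/19167: DF=(1 − 494/19167·(0.966100))/(1+494/19167) = 4753/5000 ≈ 0.950600
step 3 [3y] zero: DF = P = 9261/10000 ≈ 0.926100
step 4 [4y] zero: DF = P = 8853/10000 ≈ 0.885300
step 5 [5y] swap r/1=1618/45663: DF=(1 − 1618/45663·(0.966100+0.950600+0.926100+0.885300))/(1+1618/45663) = 4191/5000 ≈ 0.838200
step 6 [6y] swap r/1=1768/53895: DF=(1 − 1768/53895·(0.966100+0.950600+0.926100+0.885300+0.838200))/(1+1768/53895) = 1029/1250 ≈ 0.823200
step 7 [7y] swap r/1=1847/62048: DF=(1 − 1847/62048·(0.966100+0.950600+0.926100+0.885300+0.838200+0.823200))/(1+1847/62048) = 8153/10000 ≈ 0.815300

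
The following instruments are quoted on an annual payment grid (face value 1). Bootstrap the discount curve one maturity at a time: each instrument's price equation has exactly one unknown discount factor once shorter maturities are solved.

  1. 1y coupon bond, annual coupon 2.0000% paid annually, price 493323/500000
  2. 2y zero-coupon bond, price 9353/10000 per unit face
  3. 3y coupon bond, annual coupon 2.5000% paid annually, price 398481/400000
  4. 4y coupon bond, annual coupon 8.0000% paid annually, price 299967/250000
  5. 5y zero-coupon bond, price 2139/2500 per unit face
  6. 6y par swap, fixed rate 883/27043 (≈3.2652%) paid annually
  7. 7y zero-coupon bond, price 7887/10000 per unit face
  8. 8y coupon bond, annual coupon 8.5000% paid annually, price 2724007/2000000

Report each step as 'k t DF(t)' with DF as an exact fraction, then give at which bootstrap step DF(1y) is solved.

1 1 9673/10000
2 2 9353/10000
3 3 1851/2000
4 4 1803/2000
5 5 2139/2500
6 6 4117/5000
7 7 7887/10000
8 8 3849/5000
DF(1y) is solved at step 1

step 1 [1y] bond c/1=1/50: DF=(493323/500000 − 1/50·(0))/(1+1/50) = 9673/10000 ≈ 0.967300
step 2 [2y] zero: DF = P = 9353/10000 ≈ 0.935300
step 3 [3y] bond c/1=1/40: DF=(398481/400000 − 1/40·(0.967300+0.935300))/(1+1/40) = 1851/2000 ≈ 0.925500
step 4 [4y] bond c/1=2/25: DF=(299967/250000 − 2/25·(0.967300+0.935300+0.925500))/(1+2/25) = 1803/2000 ≈ 0.901500
step 5 [5y] zero: DF = P = 2139/2500 ≈ 0.855600
step 6 [6y] swap r/1=883/27043: DF=(1 − 883/27043·(0.967300+0.935300+0.925500+0.901500+0.855600))/(1+883/27043) = 4117/5000 ≈ 0.823400
step 7 [7y] zero: DF = P = 7887/10000 ≈ 0.788700
step 8 [8y] bond c/1=17/200: DF=(2724007/2000000 − 17/200·(0.967300+0.935300+0.925500+0.901500+0.855600+0.823400+0.788700))/(1+17/200) = 3849/5000 ≈ 0.769800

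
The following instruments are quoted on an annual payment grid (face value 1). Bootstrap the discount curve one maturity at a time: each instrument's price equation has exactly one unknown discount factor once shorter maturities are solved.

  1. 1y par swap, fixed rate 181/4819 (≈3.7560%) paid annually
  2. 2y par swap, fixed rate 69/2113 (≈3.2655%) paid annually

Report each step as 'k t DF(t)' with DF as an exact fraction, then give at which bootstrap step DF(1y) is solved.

1 1 4819/5000
2 2 9379/10000
DF(1y) is solved at step 1

step 1 [1y] swap r/1=181/4819: DF=(1 − 181/4819·(0))/(1+181/4819) = 4819/5000 ≈ 0.963800
step 2 [2y] swap r/1=69/2113: DF=(1 − 69/2113·(0.963800))/(1+69/2113) = 9379/10000 ≈ 0.937900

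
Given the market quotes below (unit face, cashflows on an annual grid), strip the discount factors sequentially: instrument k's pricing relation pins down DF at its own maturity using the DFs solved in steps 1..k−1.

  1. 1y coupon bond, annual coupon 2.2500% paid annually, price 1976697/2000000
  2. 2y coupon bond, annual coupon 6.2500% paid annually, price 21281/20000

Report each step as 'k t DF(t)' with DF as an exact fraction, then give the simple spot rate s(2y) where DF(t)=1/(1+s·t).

1 1 4833/5000
2 2 4723/5000
s(2y) = (1/(4723/5000) − 1)/(2) = 277/9446 ≈ 2.9325%

step 1 [1y] bond c/1=9/400: DF=(1976697/2000000 − 9/400·(0))/(1+9/400) = 4833/5000 ≈ 0.966600
step 2 [2y] bond c/1=1/16: DF=(21281/20000 − 1/16·(0.966600))/(1+1/16) = 4723/5000 ≈ 0.944600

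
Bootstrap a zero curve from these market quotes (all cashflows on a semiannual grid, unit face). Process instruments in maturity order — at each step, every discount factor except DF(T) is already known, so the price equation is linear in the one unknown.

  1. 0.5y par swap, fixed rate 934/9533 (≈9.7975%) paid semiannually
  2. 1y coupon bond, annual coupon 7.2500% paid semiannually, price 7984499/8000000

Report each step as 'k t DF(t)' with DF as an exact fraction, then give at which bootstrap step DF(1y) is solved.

step 1 [0.5y] swap r/2=467/9533: DF=(1 − 467/9533·(0))/(1+467/9533) = 9533/10000 ≈ 0.953300
step 2 [1y] bond c/2=29/800: DF=(7984499/8000000 − 29/800·(0.953300))/(1+29/800) = 4649/5000 ≈ 0.929800

1 1/2 9533/10000
2 1 4649/5000
DF(1y) is solved at step 2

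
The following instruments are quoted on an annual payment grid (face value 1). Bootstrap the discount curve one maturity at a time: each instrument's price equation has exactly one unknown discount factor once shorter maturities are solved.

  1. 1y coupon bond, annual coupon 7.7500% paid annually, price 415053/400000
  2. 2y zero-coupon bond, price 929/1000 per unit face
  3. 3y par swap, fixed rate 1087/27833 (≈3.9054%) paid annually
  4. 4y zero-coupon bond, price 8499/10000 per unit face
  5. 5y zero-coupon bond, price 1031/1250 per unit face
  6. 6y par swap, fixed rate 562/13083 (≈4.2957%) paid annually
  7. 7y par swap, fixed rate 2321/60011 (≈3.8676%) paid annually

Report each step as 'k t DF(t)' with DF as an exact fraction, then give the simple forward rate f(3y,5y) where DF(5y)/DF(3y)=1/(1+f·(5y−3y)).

step 1 [1y] bond c/1=31/400: DF=(415053/400000 − 31/400·(0))/(1+31/400) = 963/1000 ≈ 0.963000
step 2 [2y] zero: DF = P = 929/1000 ≈ 0.929000
step 3 [3y] swap r/1=1087/27833: DF=(1 − 1087/27833·(0.963000+0.929000))/(1+1087/27833) = 8913/10000 ≈ 0.891300
step 4 [4y] zero: DF = P = 8499/10000 ≈ 0.849900
step 5 [5y] zero: DF = P = 1031/1250 ≈ 0.824800
step 6 [6y] swap r/1=562/13083: DF=(1 − 562/13083·(0.963000+0.929000+0.891300+0.849900+0.824800))/(1+562/13083) = 969/1250 ≈ 0.775200
step 7 [7y] swap r/1=2321/60011: DF=(1 − 2321/60011·(0.963000+0.929000+0.891300+0.849900+0.824800+0.775200))/(1+2321/60011) = 7679/10000 ≈ 0.767900

1 1 963/1000
2 2 929/1000
3 3 8913/10000
4 4 8499/10000
5 5 1031/1250
6 6 969/1250
7 7 7679/10000
f(3y,5y) = ((8913/10000)/(1031/1250) − 1)/(2) = 665/16496 ≈ 4.0313%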